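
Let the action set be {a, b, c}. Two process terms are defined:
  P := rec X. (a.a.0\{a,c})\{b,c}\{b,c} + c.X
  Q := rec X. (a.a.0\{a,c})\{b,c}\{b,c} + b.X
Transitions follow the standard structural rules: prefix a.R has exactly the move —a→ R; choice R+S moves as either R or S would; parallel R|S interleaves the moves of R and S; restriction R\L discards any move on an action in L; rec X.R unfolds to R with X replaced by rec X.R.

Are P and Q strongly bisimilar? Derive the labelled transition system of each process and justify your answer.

Reachable graph of P (3 states):
  m0 = rec X. (a.a.0\{a,c})\{b,c}\{b,c} + c.X → —a→ m1, —c→ m0
  m1 = (a.0\{a,c})\{b,c}\{b,c} → —a→ m2
  m2 = 0\{a,c}\{b,c}\{b,c} → deadlocked
Reachable graph of Q (3 states):
  n0 = rec X. (a.a.0\{a,c})\{b,c}\{b,c} + b.X → —a→ n1, —b→ n0
  n1 = (a.0\{a,c})\{b,c}\{b,c} → —a→ n2
  n2 = 0\{a,c}\{b,c}\{b,c} → deadlocked
Partition-refinement fixed point:
  B0 = {m0}
  B1 = {m1, n1}
  B2 = {m2, n2}
  B3 = {n0}
m0 ∈ B0, n0 ∈ B3 → different blocks

NO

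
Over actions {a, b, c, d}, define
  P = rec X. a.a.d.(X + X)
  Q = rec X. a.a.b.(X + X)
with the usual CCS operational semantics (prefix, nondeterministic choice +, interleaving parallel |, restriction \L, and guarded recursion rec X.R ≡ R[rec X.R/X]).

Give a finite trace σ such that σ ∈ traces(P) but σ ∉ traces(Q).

aad

P's transition system — 4 states:
  u0 = rec X. a.a.d.(X + X) → —a→ u1
  u1 = a.d.((rec X. a.a.d.(X + X)) + (rec X. a.a.d.(X + X))) → —a→ u2
  u2 = d.((rec X. a.a.d.(X + X)) + (rec X. a.a.d.(X + X))) → —d→ u3
  u3 = (rec X. a.a.d.(X + X)) + (rec X. a.a.d.(X + X)) → —a→ u1
Q's transition system — 4 states:
  v0 = rec X. a.a.b.(X + X) → —a→ v1
  v1 = a.b.((rec X. a.a.b.(X + X)) + (rec X. a.a.b.(X + X))) → —a→ v2
  v2 = b.((rec X. a.a.b.(X + X)) + (rec X. a.a.b.(X + X))) → —b→ v3
  v3 = (rec X. a.a.b.(X + X)) + (rec X. a.a.b.(X + X)) → —a→ v1
Trace ⟨aad⟩ through P, begin at {u0}:
  after a @ step 1: {u1}
  after a @ step 2: {u2}
  after d @ step 3: {u3}
  ✓ P
Trace ⟨aad⟩ through Q, begin at {v0}:
  after a @ step 1: {v1}
  after a @ step 2: {v2}
  after d @ step 3: ∅ (Q stuck)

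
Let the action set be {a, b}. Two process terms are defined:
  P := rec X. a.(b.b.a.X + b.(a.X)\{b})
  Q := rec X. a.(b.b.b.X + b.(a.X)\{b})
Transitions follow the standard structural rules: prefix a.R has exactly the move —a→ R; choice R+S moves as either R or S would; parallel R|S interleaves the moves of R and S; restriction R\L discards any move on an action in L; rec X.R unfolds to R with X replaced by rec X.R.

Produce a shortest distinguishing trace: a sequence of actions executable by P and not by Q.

LTS(P): 7 reachable states
  s0 = rec X. a.(b.b.a.X + b.(a.X)\{b}) :: —a→ s1
  s1 = b.b.a.(rec X. a.(b.b.a.X + b.(a.X)\{b})) + b.(a.(rec X. a.(b.b.a.X + b.(a.X)\{b})))\{b} :: —b→ s2, —b→ s3
  s2 = (a.(rec X. a.(b.b.a.X + b.(a.X)\{b})))\{b} :: —a→ s4
  s3 = b.a.(rec X. a.(b.b.a.X + b.(a.X)\{b})) :: —b→ s5
  s4 = (rec X. a.(b.b.a.X + b.(a.X)\{b}))\{b} :: —a→ s6
  s5 = a.(rec X. a.(b.b.a.X + b.(a.X)\{b})) :: —a→ s0
  s6 = (b.b.a.(rec X. a.(b.b.a.X + b.(a.X)\{b})) + b.(a.(rec X. a.(b.b.a.X + b.(a.X)\{b})))\{b})\{b} :: stopped
LTS(Q): 7 reachable states
  t0 = rec X. a.(b.b.b.X + b.(a.X)\{b}) :: —a→ t1
  t1 = b.b.b.(rec X. a.(b.b.b.X + b.(a.X)\{b})) + b.(a.(rec X. a.(b.b.b.X + b.(a.X)\{b})))\{b} :: —b→ t2, —b→ t3
  t2 = (a.(rec X. a.(b.b.b.X + b.(a.X)\{b})))\{b} :: —a→ t4
  t3 = b.b.(rec X. a.(b.b.b.X + b.(a.X)\{b})) :: —b→ t5
  t4 = (rec X. a.(b.b.b.X + b.(a.X)\{b}))\{b} :: —a→ t6
  t5 = b.(rec X. a.(b.b.b.X + b.(a.X)\{b})) :: —b→ t0
  t6 = (b.b.b.(rec X. a.(b.b.b.X + b.(a.X)\{b})) + b.(a.(rec X. a.(b.b.b.X + b.(a.X)\{b})))\{b})\{b} :: stopped
Trace ⟨abba⟩ through P, begin at {s0}:
  [1] a ⇒ {s1}
  [2] b ⇒ {s2, s3}
  [3] b ⇒ {s5}
  [4] a ⇒ {s0}
  — P admits the full trace.
Trace ⟨abba⟩ through Q, begin at {t0}:
  [1] a ⇒ {t1}
  [2] b ⇒ {t2, t3}
  [3] b ⇒ {t5}
  [4] a ⇒ no successor for Q

abba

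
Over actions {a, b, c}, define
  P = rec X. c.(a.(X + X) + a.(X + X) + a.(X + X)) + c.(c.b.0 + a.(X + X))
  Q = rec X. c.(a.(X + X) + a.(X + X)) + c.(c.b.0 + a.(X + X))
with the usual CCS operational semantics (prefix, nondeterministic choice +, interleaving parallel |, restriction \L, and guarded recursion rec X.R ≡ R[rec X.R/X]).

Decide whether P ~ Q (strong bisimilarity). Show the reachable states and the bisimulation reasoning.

Reachable graph of P (6 states):
  u0 = rec X. c.(a.(X + X) + a.(X + X) + a.(X + X)) + c.(c.b.0 + a.(X + X)) ⊢ -c-> u1, -c-> u2
  u1 = a.((rec X. c.(a.(X + X) + a.(X + X) + a.(X + X)) + c.(c.b.0 + a.(X + X))) + (rec X. c.(a.(X + X) + a.(X + X) + a.(X + X)) + c.(c.b.0 + a.(X + X)))) + a.((rec X. c.(a.(X + X) + a.(X + X) + a.(X + X)) + c.(c.b.0 + a.(X + X))) + (rec X. c.(a.(X + X) + a.(X + X) + a.(X + X)) + c.(c.b.0 + a.(X + X)))) + a.((rec X. c.(a.(X + X) + a.(X + X) + a.(X + X)) + c.(c.b.0 + a.(X + X))) + (rec X. c.(a.(X + X) + a.(X + X) + a.(X + X)) + c.(c.b.0 + a.(X + X)))) ⊢ -a-> u3
  u2 = c.b.0 + a.((rec X. c.(a.(X + X) + a.(X + X) + a.(X + X)) + c.(c.b.0 + a.(X + X))) + (rec X. c.(a.(X + X) + a.(X + X) + a.(X + X)) + c.(c.b.0 + a.(X + X)))) ⊢ -a-> u3, -c-> u4
  u3 = (rec X. c.(a.(X + X) + a.(X + X) + a.(X + X)) + c.(c.b.0 + a.(X + X))) + (rec X. c.(a.(X + X) + a.(X + X) + a.(X + X)) + c.(c.b.0 + a.(X + X))) ⊢ -c-> u1, -c-> u2
  u4 = b.0 ⊢ -b-> u5
  u5 = 0 ⊢ ·
Reachable graph of Q (6 states):
  v0 = rec X. c.(a.(X + X) + a.(X + X)) + c.(c.b.0 + a.(X + X)) ⊢ -c-> v1, -c-> v2
  v1 = a.((rec X. c.(a.(X + X) + a.(X + X)) + c.(c.b.0 + a.(X + X))) + (rec X. c.(a.(X + X) + a.(X + X)) + c.(c.b.0 + a.(X + X)))) + a.((rec X. c.(a.(X + X) + a.(X + X)) + c.(c.b.0 + a.(X + X))) + (rec X. c.(a.(X + X) + a.(X + X)) + c.(c.b.0 + a.(X + X)))) ⊢ -a-> v3
  v2 = c.b.0 + a.((rec X. c.(a.(X + X) + a.(X + X)) + c.(c.b.0 + a.(X + X))) + (rec X. c.(a.(X + X) + a.(X + X)) + c.(c.b.0 + a.(X + X)))) ⊢ -a-> v3, -c-> v4
  v3 = (rec X. c.(a.(X + X) + a.(X + X)) + c.(c.b.0 + a.(X + X))) + (rec X. c.(a.(X + X) + a.(X + X)) + c.(c.b.0 + a.(X + X))) ⊢ -c-> v1, -c-> v2
  v4 = b.0 ⊢ -b-> v5
  v5 = 0 ⊢ ·
Partition-refinement fixed point:
  B0 = {u0, u3, v0, v3}
  B1 = {u1, v1}
  B2 = {u2, v2}
  B3 = {u4, v4}
  B4 = {u5, v5}
u0 ∈ B0, v0 ∈ B0 → same block

YES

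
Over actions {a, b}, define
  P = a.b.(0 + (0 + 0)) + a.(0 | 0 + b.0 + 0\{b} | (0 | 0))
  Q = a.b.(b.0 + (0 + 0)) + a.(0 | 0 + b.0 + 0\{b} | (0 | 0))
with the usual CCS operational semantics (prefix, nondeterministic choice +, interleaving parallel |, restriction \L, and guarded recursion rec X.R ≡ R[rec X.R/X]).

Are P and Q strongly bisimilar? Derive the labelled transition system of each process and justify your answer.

LTS(P): 5 reachable states
  u0 = a.b.(0 + (0 + 0)) + a.(0 | 0 + b.0 + 0\{b} | (0 | 0)) ⊢ -a-> u1, -a-> u2
  u1 = 0 | 0 + b.0 + 0\{b} | (0 | 0) ⊢ -b-> u3
  u2 = b.(0 + (0 + 0)) ⊢ -b-> u4
  u3 = 0 ⊢ stopped
  u4 = 0 + (0 + 0) ⊢ stopped
LTS(Q): 5 reachable states
  v0 = a.b.(b.0 + (0 + 0)) + a.(0 | 0 + b.0 + 0\{b} | (0 | 0)) ⊢ -a-> v1, -a-> v2
  v1 = 0 | 0 + b.0 + 0\{b} | (0 | 0) ⊢ -b-> v3
  v2 = b.(b.0 + (0 + 0)) ⊢ -b-> v4
  v3 = 0 ⊢ stopped
  v4 = b.0 + (0 + 0) ⊢ -b-> v3
Coarsest stable partition (strong bisimilarity classes):
  B0 = {u0}
  B1 = {u1, u2, v1, v4}
  B2 = {u3, u4, v3}
  B3 = {v0}
  B4 = {v2}
u0 ∈ B0, v0 ∈ B3 → different blocks

P ≁ Q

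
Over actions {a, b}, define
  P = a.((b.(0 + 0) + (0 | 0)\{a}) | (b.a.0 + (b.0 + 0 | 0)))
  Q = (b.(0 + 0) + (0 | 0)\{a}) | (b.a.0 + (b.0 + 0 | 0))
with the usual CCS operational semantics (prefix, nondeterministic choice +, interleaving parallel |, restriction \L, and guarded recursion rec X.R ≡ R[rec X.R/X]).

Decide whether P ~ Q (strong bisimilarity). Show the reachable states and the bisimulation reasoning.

LTS(P): 7 reachable states
  m0 = a.((b.(0 + 0) + (0 | 0)\{a}) | (b.a.0 + (b.0 + 0 | 0))) ⊢ =a=> m1
  m1 = (b.(0 + 0) + (0 | 0)\{a}) | (b.a.0 + (b.0 + 0 | 0)) ⊢ =b=> m2, =b=> m3, =b=> m4
  m2 = (0 + 0) | (b.a.0 + (b.0 + 0 | 0)) ⊢ =b=> m5, =b=> m6
  m3 = (b.(0 + 0) + (0 | 0)\{a}) | 0 ⊢ =b=> m5
  m4 = (b.(0 + 0) + (0 | 0)\{a}) | a.0 ⊢ =a=> m3, =b=> m6
  m5 = (0 + 0) | 0 ⊢ ·
  m6 = (0 + 0) | a.0 ⊢ =a=> m5
LTS(Q): 6 reachable states
  n0 = (b.(0 + 0) + (0 | 0)\{a}) | (b.a.0 + (b.0 + 0 | 0)) ⊢ =b=> n1, =b=> n2, =b=> n3
  n1 = (0 + 0) | (b.a.0 + (b.0 + 0 | 0)) ⊢ =b=> n4, =b=> n5
  n2 = (b.(0 + 0) + (0 | 0)\{a}) | 0 ⊢ =b=> n4
  n3 = (b.(0 + 0) + (0 | 0)\{a}) | a.0 ⊢ =a=> n2, =b=> n5
  n4 = (0 + 0) | 0 ⊢ ·
  n5 = (0 + 0) | a.0 ⊢ =a=> n4
Bisimilarity quotient blocks:
  B0 = {m0}
  B1 = {m1, n0}
  B2 = {m3, n2}
  B3 = {m5, n4}
  B4 = {m2, n1}
  B5 = {m6, n5}
  B6 = {m4, n3}
m0 ∈ B0, n0 ∈ B1 → different blocks

P ≁ Q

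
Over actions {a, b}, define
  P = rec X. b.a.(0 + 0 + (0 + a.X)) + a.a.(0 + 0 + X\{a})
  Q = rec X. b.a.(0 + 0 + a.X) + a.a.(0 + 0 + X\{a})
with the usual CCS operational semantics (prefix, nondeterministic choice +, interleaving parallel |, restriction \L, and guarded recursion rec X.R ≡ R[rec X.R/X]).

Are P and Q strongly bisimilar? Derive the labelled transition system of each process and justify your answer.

bisimilar

P's transition system — 6 states:
  s0 = rec X. b.a.(0 + 0 + (0 + a.X)) + a.a.(0 + 0 + X\{a}) :: --a--▸ s1, --b--▸ s2
  s1 = a.(0 + 0 + (rec X. b.a.(0 + 0 + (0 + a.X)) + a.a.(0 + 0 + X\{a}))\{a}) :: --a--▸ s3
  s2 = a.(0 + 0 + (0 + a.(rec X. b.a.(0 + 0 + (0 + a.X)) + a.a.(0 + 0 + X\{a})))) :: --a--▸ s4
  s3 = 0 + 0 + (rec X. b.a.(0 + 0 + (0 + a.X)) + a.a.(0 + 0 + X\{a}))\{a} :: --b--▸ s5
  s4 = 0 + 0 + (0 + a.(rec X. b.a.(0 + 0 + (0 + a.X)) + a.a.(0 + 0 + X\{a}))) :: --a--▸ s0
  s5 = (a.(0 + 0 + (0 + a.(rec X. b.a.(0 + 0 + (0 + a.X)) + a.a.(0 + 0 + X\{a})))))\{a} :: stopped
Q's transition system — 6 states:
  t0 = rec X. b.a.(0 + 0 + a.X) + a.a.(0 + 0 + X\{a}) :: --a--▸ t1, --b--▸ t2
  t1 = a.(0 + 0 + (rec X. b.a.(0 + 0 + a.X) + a.a.(0 + 0 + X\{a}))\{a}) :: --a--▸ t3
  t2 = a.(0 + 0 + a.(rec X. b.a.(0 + 0 + a.X) + a.a.(0 + 0 + X\{a}))) :: --a--▸ t4
  t3 = 0 + 0 + (rec X. b.a.(0 + 0 + a.X) + a.a.(0 + 0 + X\{a}))\{a} :: --b--▸ t5
  t4 = 0 + 0 + a.(rec X. b.a.(0 + 0 + a.X) + a.a.(0 + 0 + X\{a})) :: --a--▸ t0
  t5 = (a.(0 + 0 + a.(rec X. b.a.(0 + 0 + a.X) + a.a.(0 + 0 + X\{a}))))\{a} :: stopped
Bisimilarity quotient blocks:
  B0 = {s0, t0}
  B1 = {s2, t2}
  B2 = {s4, t4}
  B3 = {s1, t1}
  B4 = {s3, t3}
  B5 = {s5, t5}
s0 ∈ B0, t0 ∈ B0 → same block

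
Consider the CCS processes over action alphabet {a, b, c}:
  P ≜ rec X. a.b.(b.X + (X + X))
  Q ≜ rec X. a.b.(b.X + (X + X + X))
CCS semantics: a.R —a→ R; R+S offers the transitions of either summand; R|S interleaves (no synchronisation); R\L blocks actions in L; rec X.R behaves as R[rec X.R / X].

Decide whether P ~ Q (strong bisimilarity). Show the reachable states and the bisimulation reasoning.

P ~ Q

Reachable graph of P (3 states):
  p0 = rec X. a.b.(b.X + (X + X)) :: =a=> p1
  p1 = b.(b.(rec X. a.b.(b.X + (X + X))) + ((rec X. a.b.(b.X + (X + X))) + (rec X. a.b.(b.X + (X + X))))) :: =b=> p2
  p2 = b.(rec X. a.b.(b.X + (X + X))) + ((rec X. a.b.(b.X + (X + X))) + (rec X. a.b.(b.X + (X + X)))) :: =a=> p1, =b=> p0
Reachable graph of Q (3 states):
  q0 = rec X. a.b.(b.X + (X + X + X)) :: =a=> q1
  q1 = b.(b.(rec X. a.b.(b.X + (X + X + X))) + ((rec X. a.b.(b.X + (X + X + X))) + (rec X. a.b.(b.X + (X + X + X))) + (rec X. a.b.(b.X + (X + X + X))))) :: =b=> q2
  q2 = b.(rec X. a.b.(b.X + (X + X + X))) + ((rec X. a.b.(b.X + (X + X + X))) + (rec X. a.b.(b.X + (X + X + X))) + (rec X. a.b.(b.X + (X + X + X)))) :: =a=> q1, =b=> q0
Bisimilarity quotient blocks:
  B0 = {p0, q0}
  B1 = {p1, q1}
  B2 = {p2, q2}
p0 ∈ B0, q0 ∈ B0 → same block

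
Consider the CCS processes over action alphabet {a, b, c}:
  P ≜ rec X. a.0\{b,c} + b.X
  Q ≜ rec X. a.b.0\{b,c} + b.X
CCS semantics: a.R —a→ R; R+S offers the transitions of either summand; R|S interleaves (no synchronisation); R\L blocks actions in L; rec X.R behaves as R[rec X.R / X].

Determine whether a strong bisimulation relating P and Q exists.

Reachable graph of P (2 states):
  u0 = rec X. a.0\{b,c} + b.X has moves ··a··> u1, ··b··> u0
  u1 = 0\{b,c} has moves deadlocked
Reachable graph of Q (3 states):
  v0 = rec X. a.b.0\{b,c} + b.X has moves ··a··> v1, ··b··> v0
  v1 = b.0\{b,c} has moves ··b··> v2
  v2 = 0\{b,c} has moves deadlocked
Bisimilarity quotient blocks:
  B0 = {u0}
  B1 = {u1, v2}
  B2 = {v0}
  B3 = {v1}
u0 ∈ B0, v0 ∈ B2 → different blocks

P ≁ Q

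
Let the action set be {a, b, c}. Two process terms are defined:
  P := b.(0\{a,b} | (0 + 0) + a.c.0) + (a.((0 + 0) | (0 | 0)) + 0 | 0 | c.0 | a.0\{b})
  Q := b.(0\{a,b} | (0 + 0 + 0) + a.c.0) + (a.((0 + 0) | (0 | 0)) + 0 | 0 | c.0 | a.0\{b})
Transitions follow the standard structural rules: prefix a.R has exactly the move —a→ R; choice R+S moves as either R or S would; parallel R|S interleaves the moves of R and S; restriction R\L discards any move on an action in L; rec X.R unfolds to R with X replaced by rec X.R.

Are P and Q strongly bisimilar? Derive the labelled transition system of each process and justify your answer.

bisimilar

P's transition system — 8 states:
  u0 = b.(0\{a,b} | (0 + 0) + a.c.0) + (a.((0 + 0) | (0 | 0)) + 0 | 0 | c.0 | a.0\{b}) ⊢ —a→ u1, —a→ u2, —b→ u3, —c→ u4
  u1 = (0 + 0) | (0 | 0) ⊢ stopped
  u2 = 0 | 0 | c.0 | 0\{b} ⊢ —c→ u5
  u3 = 0\{a,b} | (0 + 0) + a.c.0 ⊢ —a→ u6
  u4 = 0 | 0 | 0 | a.0\{b} ⊢ —a→ u5
  u5 = 0 | 0 | 0 | 0\{b} ⊢ stopped
  u6 = c.0 ⊢ —c→ u7
  u7 = 0 ⊢ stopped
Q's transition system — 8 states:
  v0 = b.(0\{a,b} | (0 + 0 + 0) + a.c.0) + (a.((0 + 0) | (0 | 0)) + 0 | 0 | c.0 | a.0\{b}) ⊢ —a→ v1, —a→ v2, —b→ v3, —c→ v4
  v1 = (0 + 0) | (0 | 0) ⊢ stopped
  v2 = 0 | 0 | c.0 | 0\{b} ⊢ —c→ v5
  v3 = 0\{a,b} | (0 + 0 + 0) + a.c.0 ⊢ —a→ v6
  v4 = 0 | 0 | 0 | a.0\{b} ⊢ —a→ v5
  v5 = 0 | 0 | 0 | 0\{b} ⊢ stopped
  v6 = c.0 ⊢ —c→ v7
  v7 = 0 ⊢ stopped
Bisimilarity quotient blocks:
  B0 = {u0, v0}
  B1 = {u2, u6, v2, v6}
  B2 = {u1, u5, u7, v1, v5, v7}
  B3 = {u4, v4}
  B4 = {u3, v3}
u0 ∈ B0, v0 ∈ B0 → same block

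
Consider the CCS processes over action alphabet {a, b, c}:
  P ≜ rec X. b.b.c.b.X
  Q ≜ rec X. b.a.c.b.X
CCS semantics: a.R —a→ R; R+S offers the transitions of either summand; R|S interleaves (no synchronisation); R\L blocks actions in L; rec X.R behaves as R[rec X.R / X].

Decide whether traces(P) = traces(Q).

trace-distinct — witness ⟨bb⟩

P's transition system — 4 states:
  m0 = rec X. b.b.c.b.X :: -b-> m1
  m1 = b.c.b.(rec X. b.b.c.b.X) :: -b-> m2
  m2 = c.b.(rec X. b.b.c.b.X) :: -c-> m3
  m3 = b.(rec X. b.b.c.b.X) :: -b-> m0
Q's transition system — 4 states:
  n0 = rec X. b.a.c.b.X :: -b-> n1
  n1 = a.c.b.(rec X. b.a.c.b.X) :: -a-> n2
  n2 = c.b.(rec X. b.a.c.b.X) :: -c-> n3
  n3 = b.(rec X. b.a.c.b.X) :: -b-> n0
Trace ⟨bb⟩ through P, begin at {m0}:
  step 1 (b): {m1}
  step 2 (b): {m2}
  ✓ P
Trace ⟨bb⟩ through Q, begin at {n0}:
  step 1 (b): {n1}
  step 2 (b): ∅ (Q stuck)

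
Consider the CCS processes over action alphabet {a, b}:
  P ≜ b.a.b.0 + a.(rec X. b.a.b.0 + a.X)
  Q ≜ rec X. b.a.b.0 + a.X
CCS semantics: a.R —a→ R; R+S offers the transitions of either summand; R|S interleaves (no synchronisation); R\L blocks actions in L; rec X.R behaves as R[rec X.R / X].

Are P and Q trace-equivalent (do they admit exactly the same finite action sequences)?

YES

LTS(P): 5 reachable states
  m0 = b.a.b.0 + a.(rec X. b.a.b.0 + a.X) → =a=> m1, =b=> m2
  m1 = rec X. b.a.b.0 + a.X → =a=> m1, =b=> m2
  m2 = a.b.0 → =a=> m3
  m3 = b.0 → =b=> m4
  m4 = 0 → ∅
LTS(Q): 4 reachable states
  n0 = rec X. b.a.b.0 + a.X → =a=> n0, =b=> n1
  n1 = a.b.0 → =a=> n2
  n2 = b.0 → =b=> n3
  n3 = 0 → ∅
Partition-refinement fixed point:
  B0 = {m0, m1, n0}
  B1 = {m2, n1}
  B2 = {m3, n2}
  B3 = {m4, n3}
m0 ∈ B0, n0 ∈ B0 → same block
Bisimilar ⇒ trace-equivalent.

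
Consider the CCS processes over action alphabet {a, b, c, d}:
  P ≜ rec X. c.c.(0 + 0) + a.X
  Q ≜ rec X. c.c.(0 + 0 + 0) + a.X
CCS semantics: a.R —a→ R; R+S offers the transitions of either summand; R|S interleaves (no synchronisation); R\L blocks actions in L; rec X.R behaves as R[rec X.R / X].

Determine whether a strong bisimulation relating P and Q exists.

Reachable graph of P (3 states):
  p0 = rec X. c.c.(0 + 0) + a.X ⊢ --a--▸ p0, --c--▸ p1
  p1 = c.(0 + 0) ⊢ --c--▸ p2
  p2 = 0 + 0 ⊢ (no moves)
Reachable graph of Q (3 states):
  q0 = rec X. c.c.(0 + 0 + 0) + a.X ⊢ --a--▸ q0, --c--▸ q1
  q1 = c.(0 + 0 + 0) ⊢ --c--▸ q2
  q2 = 0 + 0 + 0 ⊢ (no moves)
Coarsest stable partition (strong bisimilarity classes):
  B0 = {p0, q0}
  B1 = {p1, q1}
  B2 = {p2, q2}
p0 ∈ B0, q0 ∈ B0 → same block

P ~ Q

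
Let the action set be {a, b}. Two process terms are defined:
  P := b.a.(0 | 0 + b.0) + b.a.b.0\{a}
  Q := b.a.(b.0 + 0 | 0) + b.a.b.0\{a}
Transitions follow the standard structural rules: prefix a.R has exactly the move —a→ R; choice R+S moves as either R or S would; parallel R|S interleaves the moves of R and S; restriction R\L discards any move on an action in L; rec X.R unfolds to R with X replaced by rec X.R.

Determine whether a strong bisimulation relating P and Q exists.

P's transition system — 7 states:
  m0 = b.a.(0 | 0 + b.0) + b.a.b.0\{a} :: —b→ m1, —b→ m2
  m1 = a.(0 | 0 + b.0) :: —a→ m3
  m2 = a.b.0\{a} :: —a→ m4
  m3 = 0 | 0 + b.0 :: —b→ m5
  m4 = b.0\{a} :: —b→ m6
  m5 = 0 :: ∅
  m6 = 0\{a} :: ∅
Q's transition system — 7 states:
  n0 = b.a.(b.0 + 0 | 0) + b.a.b.0\{a} :: —b→ n1, —b→ n2
  n1 = a.(b.0 + 0 | 0) :: —a→ n3
  n2 = a.b.0\{a} :: —a→ n4
  n3 = b.0 + 0 | 0 :: —b→ n5
  n4 = b.0\{a} :: —b→ n6
  n5 = 0 :: ∅
  n6 = 0\{a} :: ∅
Partition-refinement fixed point:
  B0 = {m0, n0}
  B1 = {m1, m2, n1, n2}
  B2 = {m3, m4, n3, n4}
  B3 = {m5, m6, n5, n6}
m0 ∈ B0, n0 ∈ B0 → same block

P ~ Q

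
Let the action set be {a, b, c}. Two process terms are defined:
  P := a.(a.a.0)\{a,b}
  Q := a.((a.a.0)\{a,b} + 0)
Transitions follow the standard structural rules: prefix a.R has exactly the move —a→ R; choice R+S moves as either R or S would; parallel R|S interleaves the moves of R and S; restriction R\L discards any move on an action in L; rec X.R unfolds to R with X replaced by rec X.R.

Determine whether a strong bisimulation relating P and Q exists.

P ~ Q

LTS(P): 2 reachable states
  m0 = a.(a.a.0)\{a,b} has moves --a--▸ m1
  m1 = (a.a.0)\{a,b} has moves ∅
LTS(Q): 2 reachable states
  n0 = a.((a.a.0)\{a,b} + 0) has moves --a--▸ n1
  n1 = (a.a.0)\{a,b} + 0 has moves ∅
Partition-refinement fixed point:
  B0 = {m0, n0}
  B1 = {m1, n1}
m0 ∈ B0, n0 ∈ B0 → same block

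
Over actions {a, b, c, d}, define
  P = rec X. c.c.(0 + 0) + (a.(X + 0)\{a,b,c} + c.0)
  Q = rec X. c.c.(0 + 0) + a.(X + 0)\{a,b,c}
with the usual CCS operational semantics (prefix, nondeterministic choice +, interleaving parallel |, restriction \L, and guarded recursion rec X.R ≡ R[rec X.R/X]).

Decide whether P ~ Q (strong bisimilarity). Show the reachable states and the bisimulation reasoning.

not bisimilar

Reachable graph of P (5 states):
  m0 = rec X. c.c.(0 + 0) + (a.(X + 0)\{a,b,c} + c.0) :: --a--▸ m1, --c--▸ m2, --c--▸ m3
  m1 = ((rec X. c.c.(0 + 0) + (a.(X + 0)\{a,b,c} + c.0)) + 0)\{a,b,c} :: ∅
  m2 = 0 :: ∅
  m3 = c.(0 + 0) :: --c--▸ m4
  m4 = 0 + 0 :: ∅
Reachable graph of Q (4 states):
  n0 = rec X. c.c.(0 + 0) + a.(X + 0)\{a,b,c} :: --a--▸ n1, --c--▸ n2
  n1 = ((rec X. c.c.(0 + 0) + a.(X + 0)\{a,b,c}) + 0)\{a,b,c} :: ∅
  n2 = c.(0 + 0) :: --c--▸ n3
  n3 = 0 + 0 :: ∅
Coarsest stable partition (strong bisimilarity classes):
  B0 = {m0}
  B1 = {m1, m2, m4, n1, n3}
  B2 = {m3, n2}
  B3 = {n0}
m0 ∈ B0, n0 ∈ B3 → different blocks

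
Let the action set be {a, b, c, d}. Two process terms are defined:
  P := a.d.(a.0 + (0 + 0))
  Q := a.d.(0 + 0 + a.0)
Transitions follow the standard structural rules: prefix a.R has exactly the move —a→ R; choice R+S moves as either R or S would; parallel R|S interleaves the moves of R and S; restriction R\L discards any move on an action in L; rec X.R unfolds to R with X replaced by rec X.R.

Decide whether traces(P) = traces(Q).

LTS(P): 4 reachable states
  m0 = a.d.(a.0 + (0 + 0)) has moves =a=> m1
  m1 = d.(a.0 + (0 + 0)) has moves =d=> m2
  m2 = a.0 + (0 + 0) has moves =a=> m3
  m3 = 0 has moves ·
LTS(Q): 4 reachable states
  n0 = a.d.(0 + 0 + a.0) has moves =a=> n1
  n1 = d.(0 + 0 + a.0) has moves =d=> n2
  n2 = 0 + 0 + a.0 has moves =a=> n3
  n3 = 0 has moves ·
Bisimilarity quotient blocks:
  B0 = {m0, n0}
  B1 = {m1, n1}
  B2 = {m2, n2}
  B3 = {m3, n3}
m0 ∈ B0, n0 ∈ B0 → same block
Bisimilar ⇒ trace-equivalent.

trace-equivalent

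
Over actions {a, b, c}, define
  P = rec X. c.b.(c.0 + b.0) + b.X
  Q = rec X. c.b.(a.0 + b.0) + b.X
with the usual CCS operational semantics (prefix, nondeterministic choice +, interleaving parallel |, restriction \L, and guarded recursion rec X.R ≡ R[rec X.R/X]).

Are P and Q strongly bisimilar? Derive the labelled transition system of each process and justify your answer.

Reachable graph of P (4 states):
  s0 = rec X. c.b.(c.0 + b.0) + b.X ⊢ -b-> s0, -c-> s1
  s1 = b.(c.0 + b.0) ⊢ -b-> s2
  s2 = c.0 + b.0 ⊢ -b-> s3, -c-> s3
  s3 = 0 ⊢ (no moves)
Reachable graph of Q (4 states):
  t0 = rec X. c.b.(a.0 + b.0) + b.X ⊢ -b-> t0, -c-> t1
  t1 = b.(a.0 + b.0) ⊢ -b-> t2
  t2 = a.0 + b.0 ⊢ -a-> t3, -b-> t3
  t3 = 0 ⊢ (no moves)
Partition-refinement fixed point:
  B0 = {s0}
  B1 = {s1}
  B2 = {s2}
  B3 = {s3, t3}
  B4 = {t0}
  B5 = {t1}
  B6 = {t2}
s0 ∈ B0, t0 ∈ B4 → different blocks

NO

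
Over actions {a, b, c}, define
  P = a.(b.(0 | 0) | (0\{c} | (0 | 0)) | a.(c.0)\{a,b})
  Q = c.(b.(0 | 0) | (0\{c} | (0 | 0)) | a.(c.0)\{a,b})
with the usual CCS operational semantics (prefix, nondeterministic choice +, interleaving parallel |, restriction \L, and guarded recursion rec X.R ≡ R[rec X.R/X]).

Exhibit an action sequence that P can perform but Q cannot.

a

P's transition system — 7 states:
  s0 = a.(b.(0 | 0) | (0\{c} | (0 | 0)) | a.(c.0)\{a,b}) → —a→ s1
  s1 = b.(0 | 0) | (0\{c} | (0 | 0)) | a.(c.0)\{a,b} → —a→ s2, —b→ s3
  s2 = b.(0 | 0) | (0\{c} | (0 | 0)) | (c.0)\{a,b} → —b→ s4, —c→ s5
  s3 = 0 | 0 | (0\{c} | (0 | 0)) | a.(c.0)\{a,b} → —a→ s4
  s4 = 0 | 0 | (0\{c} | (0 | 0)) | (c.0)\{a,b} → —c→ s6
  s5 = b.(0 | 0) | (0\{c} | (0 | 0)) | 0\{a,b} → —b→ s6
  s6 = 0 | 0 | (0\{c} | (0 | 0)) | 0\{a,b} → deadlocked
Q's transition system — 7 states:
  t0 = c.(b.(0 | 0) | (0\{c} | (0 | 0)) | a.(c.0)\{a,b}) → —c→ t1
  t1 = b.(0 | 0) | (0\{c} | (0 | 0)) | a.(c.0)\{a,b} → —a→ t2, —b→ t3
  t2 = b.(0 | 0) | (0\{c} | (0 | 0)) | (c.0)\{a,b} → —b→ t4, —c→ t5
  t3 = 0 | 0 | (0\{c} | (0 | 0)) | a.(c.0)\{a,b} → —a→ t4
  t4 = 0 | 0 | (0\{c} | (0 | 0)) | (c.0)\{a,b} → —c→ t6
  t5 = b.(0 | 0) | (0\{c} | (0 | 0)) | 0\{a,b} → —b→ t6
  t6 = 0 | 0 | (0\{c} | (0 | 0)) | 0\{a,b} → deadlocked
Executing a from P (initial set {s0}):
  step 1 (a): {s1}
  ✓ P
Executing a from Q (initial set {t0}):
  step 1 (a): ∅  — Q cannot continue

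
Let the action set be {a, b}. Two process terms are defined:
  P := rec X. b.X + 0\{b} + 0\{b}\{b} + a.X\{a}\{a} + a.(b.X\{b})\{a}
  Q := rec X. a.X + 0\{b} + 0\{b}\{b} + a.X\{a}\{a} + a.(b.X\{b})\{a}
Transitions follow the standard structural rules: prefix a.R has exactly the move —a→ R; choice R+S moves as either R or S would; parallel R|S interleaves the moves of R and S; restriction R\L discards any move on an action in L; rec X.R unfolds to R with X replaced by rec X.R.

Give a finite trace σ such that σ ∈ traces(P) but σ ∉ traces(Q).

LTS(P): 4 reachable states
  m0 = rec X. b.X + 0\{b} + 0\{b}\{b} + a.X\{a}\{a} + a.(b.X\{b})\{a} ⊢ -a-> m1, -a-> m2, -b-> m0
  m1 = (b.(rec X. b.X + 0\{b} + 0\{b}\{b} + a.X\{a}\{a} + a.(b.X\{b})\{a})\{b})\{a} ⊢ -b-> m3
  m2 = (rec X. b.X + 0\{b} + 0\{b}\{b} + a.X\{a}\{a} + a.(b.X\{b})\{a})\{a}\{a} ⊢ -b-> m2
  m3 = (rec X. b.X + 0\{b} + 0\{b}\{b} + a.X\{a}\{a} + a.(b.X\{b})\{a})\{b}\{a} ⊢ ∅
LTS(Q): 4 reachable states
  n0 = rec X. a.X + 0\{b} + 0\{b}\{b} + a.X\{a}\{a} + a.(b.X\{b})\{a} ⊢ -a-> n0, -a-> n1, -a-> n2
  n1 = (b.(rec X. a.X + 0\{b} + 0\{b}\{b} + a.X\{a}\{a} + a.(b.X\{b})\{a})\{b})\{a} ⊢ -b-> n3
  n2 = (rec X. a.X + 0\{b} + 0\{b}\{b} + a.X\{a}\{a} + a.(b.X\{b})\{a})\{a}\{a} ⊢ ∅
  n3 = (rec X. a.X + 0\{b} + 0\{b}\{b} + a.X\{a}\{a} + a.(b.X\{b})\{a})\{b}\{a} ⊢ ∅
Executing b from P (initial set {m0}):
  [1] b ⇒ {m0}
  ✓ P
Executing b from Q (initial set {n0}):
  [1] b ⇒ ∅  — Q cannot continue

b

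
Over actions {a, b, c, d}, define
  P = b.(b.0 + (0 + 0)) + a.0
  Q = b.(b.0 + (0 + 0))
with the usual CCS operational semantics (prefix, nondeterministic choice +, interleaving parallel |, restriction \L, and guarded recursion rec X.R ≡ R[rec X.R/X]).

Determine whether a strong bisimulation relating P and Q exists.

Reachable graph of P (3 states):
  u0 = b.(b.0 + (0 + 0)) + a.0 has moves —a→ u1, —b→ u2
  u1 = 0 has moves deadlocked
  u2 = b.0 + (0 + 0) has moves —b→ u1
Reachable graph of Q (3 states):
  v0 = b.(b.0 + (0 + 0)) has moves —b→ v1
  v1 = b.0 + (0 + 0) has moves —b→ v2
  v2 = 0 has moves deadlocked
Bisimilarity quotient blocks:
  B0 = {u0}
  B1 = {u1, v2}
  B2 = {u2, v1}
  B3 = {v0}
u0 ∈ B0, v0 ∈ B3 → different blocks

P ≁ Q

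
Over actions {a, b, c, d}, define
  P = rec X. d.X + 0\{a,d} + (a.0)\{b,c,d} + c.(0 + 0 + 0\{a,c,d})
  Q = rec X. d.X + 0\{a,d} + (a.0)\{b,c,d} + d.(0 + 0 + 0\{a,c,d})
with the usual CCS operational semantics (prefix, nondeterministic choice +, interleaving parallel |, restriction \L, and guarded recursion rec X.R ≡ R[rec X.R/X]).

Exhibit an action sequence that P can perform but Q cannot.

LTS(P): 3 reachable states
  s0 = rec X. d.X + 0\{a,d} + (a.0)\{b,c,d} + c.(0 + 0 + 0\{a,c,d}) :: —a→ s1, —c→ s2, —d→ s0
  s1 = 0\{b,c,d} :: deadlocked
  s2 = 0 + 0 + 0\{a,c,d} :: deadlocked
LTS(Q): 3 reachable states
  t0 = rec X. d.X + 0\{a,d} + (a.0)\{b,c,d} + d.(0 + 0 + 0\{a,c,d}) :: —a→ t1, —d→ t0, —d→ t2
  t1 = 0\{b,c,d} :: deadlocked
  t2 = 0 + 0 + 0\{a,c,d} :: deadlocked
Executing c from P (initial set {s0}):
  after c @ step 1: {s2}
  P completes σ.
Executing c from Q (initial set {t0}):
  after c @ step 1: no successor for Q

c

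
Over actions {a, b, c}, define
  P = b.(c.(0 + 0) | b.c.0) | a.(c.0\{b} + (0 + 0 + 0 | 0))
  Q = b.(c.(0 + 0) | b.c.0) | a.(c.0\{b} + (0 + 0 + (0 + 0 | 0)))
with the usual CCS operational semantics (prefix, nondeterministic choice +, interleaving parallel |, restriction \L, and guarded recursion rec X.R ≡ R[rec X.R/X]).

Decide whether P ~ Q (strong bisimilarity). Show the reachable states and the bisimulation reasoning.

YES

Reachable graph of P (21 states):
  m0 = b.(c.(0 + 0) | b.c.0) | a.(c.0\{b} + (0 + 0 + 0 | 0)) | ··a··> m1, ··b··> m2
  m1 = b.(c.(0 + 0) | b.c.0) | (c.0\{b} + (0 + 0 + 0 | 0)) | ··b··> m3, ··c··> m4
  m2 = c.(0 + 0) | b.c.0 | a.(c.0\{b} + (0 + 0 + 0 | 0)) | ··a··> m3, ··b··> m5, ··c··> m6
  m3 = c.(0 + 0) | b.c.0 | (c.0\{b} + (0 + 0 + 0 | 0)) | ··b··> m7, ··c··> m8, ··c··> m9
  m4 = b.(c.(0 + 0) | b.c.0) | 0\{b} | ··b··> m9
  m5 = c.(0 + 0) | c.0 | a.(c.0\{b} + (0 + 0 + 0 | 0)) | ··a··> m7, ··c··> m10, ··c··> m11
  m6 = (0 + 0) | b.c.0 | a.(c.0\{b} + (0 + 0 + 0 | 0)) | ··a··> m8, ··b··> m10
  m7 = c.(0 + 0) | c.0 | (c.0\{b} + (0 + 0 + 0 | 0)) | ··c··> m12, ··c··> m13, ··c··> m14
  m8 = (0 + 0) | b.c.0 | (c.0\{b} + (0 + 0 + 0 | 0)) | ··b··> m12, ··c··> m15
  m9 = c.(0 + 0) | b.c.0 | 0\{b} | ··b··> m14, ··c··> m15
  m10 = (0 + 0) | c.0 | a.(c.0\{b} + (0 + 0 + 0 | 0)) | ··a··> m12, ··c··> m16
  m11 = c.(0 + 0) | 0 | a.(c.0\{b} + (0 + 0 + 0 | 0)) | ··a··> m13, ··c··> m16
  m12 = (0 + 0) | c.0 | (c.0\{b} + (0 + 0 + 0 | 0)) | ··c··> m17, ··c··> m18
  m13 = c.(0 + 0) | 0 | (c.0\{b} + (0 + 0 + 0 | 0)) | ··c··> m17, ··c··> m19
  m14 = c.(0 + 0) | c.0 | 0\{b} | ··c··> m18, ··c··> m19
  m15 = (0 + 0) | b.c.0 | 0\{b} | ··b··> m18
  m16 = (0 + 0) | 0 | a.(c.0\{b} + (0 + 0 + 0 | 0)) | ··a··> m17
  m17 = (0 + 0) | 0 | (c.0\{b} + (0 + 0 + 0 | 0)) | ··c··> m20
  m18 = (0 + 0) | c.0 | 0\{b} | ··c··> m20
  m19 = c.(0 + 0) | 0 | 0\{b} | ··c··> m20
  m20 = (0 + 0) | 0 | 0\{b} | (no moves)
Reachable graph of Q (21 states):
  n0 = b.(c.(0 + 0) | b.c.0) | a.(c.0\{b} + (0 + 0 + (0 + 0 | 0))) | ··a··> n1, ··b··> n2
  n1 = b.(c.(0 + 0) | b.c.0) | (c.0\{b} + (0 + 0 + (0 + 0 | 0))) | ··b··> n3, ··c··> n4
  n2 = c.(0 + 0) | b.c.0 | a.(c.0\{b} + (0 + 0 + (0 + 0 | 0))) | ··a··> n3, ··b··> n5, ··c··> n6
  n3 = c.(0 + 0) | b.c.0 | (c.0\{b} + (0 + 0 + (0 + 0 | 0))) | ··b··> n7, ··c··> n8, ··c··> n9
  n4 = b.(c.(0 + 0) | b.c.0) | 0\{b} | ··b··> n9
  n5 = c.(0 + 0) | c.0 | a.(c.0\{b} + (0 + 0 + (0 + 0 | 0))) | ··a··> n7, ··c··> n10, ··c··> n11
  n6 = (0 + 0) | b.c.0 | a.(c.0\{b} + (0 + 0 + (0 + 0 | 0))) | ··a··> n8, ··b··> n10
  n7 = c.(0 + 0) | c.0 | (c.0\{b} + (0 + 0 + (0 + 0 | 0))) | ··c··> n12, ··c··> n13, ··c··> n14
  n8 = (0 + 0) | b.c.0 | (c.0\{b} + (0 + 0 + (0 + 0 | 0))) | ··b··> n12, ··c··> n15
  n9 = c.(0 + 0) | b.c.0 | 0\{b} | ··b··> n14, ··c··> n15
  n10 = (0 + 0) | c.0 | a.(c.0\{b} + (0 + 0 + (0 + 0 | 0))) | ··a··> n12, ··c··> n16
  n11 = c.(0 + 0) | 0 | a.(c.0\{b} + (0 + 0 + (0 + 0 | 0))) | ··a··> n13, ··c··> n16
  n12 = (0 + 0) | c.0 | (c.0\{b} + (0 + 0 + (0 + 0 | 0))) | ··c··> n17, ··c··> n18
  n13 = c.(0 + 0) | 0 | (c.0\{b} + (0 + 0 + (0 + 0 | 0))) | ··c··> n17, ··c··> n19
  n14 = c.(0 + 0) | c.0 | 0\{b} | ··c··> n18, ··c··> n19
  n15 = (0 + 0) | b.c.0 | 0\{b} | ··b··> n18
  n16 = (0 + 0) | 0 | a.(c.0\{b} + (0 + 0 + (0 + 0 | 0))) | ··a··> n17
  n17 = (0 + 0) | 0 | (c.0\{b} + (0 + 0 + (0 + 0 | 0))) | ··c··> n20
  n18 = (0 + 0) | c.0 | 0\{b} | ··c··> n20
  n19 = c.(0 + 0) | 0 | 0\{b} | ··c··> n20
  n20 = (0 + 0) | 0 | 0\{b} | (no moves)
Partition-refinement fixed point:
  B0 = {m0, n0}
  B1 = {m2, n2}
  B2 = {m5, n5}
  B3 = {m10, m11, n10, n11}
  B4 = {m12, m13, m14, n12, n13, n14}
  B5 = {m17, m18, m19, n17, n18, n19}
  B6 = {m20, n20}
  B7 = {m16, n16}
  B8 = {m7, n7}
  B9 = {m6, n6}
  B10 = {m8, m9, n8, n9}
  B11 = {m15, n15}
  B12 = {m3, n3}
  B13 = {m1, n1}
  B14 = {m4, n4}
m0 ∈ B0, n0 ∈ B0 → same block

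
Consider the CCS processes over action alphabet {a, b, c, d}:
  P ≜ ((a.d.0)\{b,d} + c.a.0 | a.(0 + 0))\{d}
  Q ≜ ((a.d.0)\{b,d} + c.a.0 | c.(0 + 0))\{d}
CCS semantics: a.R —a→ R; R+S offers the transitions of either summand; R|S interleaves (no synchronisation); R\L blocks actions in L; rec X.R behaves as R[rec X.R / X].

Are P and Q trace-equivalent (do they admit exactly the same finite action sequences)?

LTS(P): 7 reachable states
  m0 = ((a.d.0)\{b,d} + c.a.0 | a.(0 + 0))\{d} | -a-> m1, -a-> m2, -c-> m3
  m1 = (c.a.0 | (0 + 0))\{d} | -c-> m4
  m2 = (d.0)\{b,d}\{d} | stopped
  m3 = (a.0 | a.(0 + 0))\{d} | -a-> m4, -a-> m5
  m4 = (a.0 | (0 + 0))\{d} | -a-> m6
  m5 = (0 | a.(0 + 0))\{d} | -a-> m6
  m6 = (0 | (0 + 0))\{d} | stopped
LTS(Q): 7 reachable states
  n0 = ((a.d.0)\{b,d} + c.a.0 | c.(0 + 0))\{d} | -a-> n1, -c-> n2, -c-> n3
  n1 = (d.0)\{b,d}\{d} | stopped
  n2 = (a.0 | c.(0 + 0))\{d} | -a-> n4, -c-> n5
  n3 = (c.a.0 | (0 + 0))\{d} | -c-> n5
  n4 = (0 | c.(0 + 0))\{d} | -c-> n6
  n5 = (a.0 | (0 + 0))\{d} | -a-> n6
  n6 = (0 | (0 + 0))\{d} | stopped
Trace ⟨ac⟩ through P, begin at {m0}:
  [1] a ⇒ {m1, m2}
  [2] c ⇒ {m4}
  — P admits the full trace.
Trace ⟨ac⟩ through Q, begin at {n0}:
  [1] a ⇒ {n1}
  [2] c ⇒ ∅ (Q stuck)

trace-distinct — witness ⟨ac⟩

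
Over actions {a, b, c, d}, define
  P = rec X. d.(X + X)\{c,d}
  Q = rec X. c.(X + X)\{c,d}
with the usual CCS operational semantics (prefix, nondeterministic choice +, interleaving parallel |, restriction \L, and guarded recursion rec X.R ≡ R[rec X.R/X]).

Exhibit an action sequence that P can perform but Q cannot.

d

LTS(P): 2 reachable states
  u0 = rec X. d.(X + X)\{c,d} | -d-> u1
  u1 = ((rec X. d.(X + X)\{c,d}) + (rec X. d.(X + X)\{c,d}))\{c,d} | stopped
LTS(Q): 2 reachable states
  v0 = rec X. c.(X + X)\{c,d} | -c-> v1
  v1 = ((rec X. c.(X + X)\{c,d}) + (rec X. c.(X + X)\{c,d}))\{c,d} | stopped
Trace ⟨d⟩ through P, begin at {u0}:
  after d @ step 1: {u1}
  ✓ P
Trace ⟨d⟩ through Q, begin at {v0}:
  after d @ step 1: no successor for Q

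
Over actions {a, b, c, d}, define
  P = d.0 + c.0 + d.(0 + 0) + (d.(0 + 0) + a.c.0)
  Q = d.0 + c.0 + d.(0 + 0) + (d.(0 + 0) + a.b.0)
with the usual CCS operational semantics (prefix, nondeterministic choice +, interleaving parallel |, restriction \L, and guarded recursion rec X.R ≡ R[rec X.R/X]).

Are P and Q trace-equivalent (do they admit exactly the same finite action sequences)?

traces(P) ≠ traces(Q) — witness ⟨ac⟩

P's transition system — 4 states:
  m0 = d.0 + c.0 + d.(0 + 0) + (d.(0 + 0) + a.c.0) has moves —a→ m1, —c→ m2, —d→ m2, —d→ m3
  m1 = c.0 has moves —c→ m2
  m2 = 0 has moves stopped
  m3 = 0 + 0 has moves stopped
Q's transition system — 4 states:
  n0 = d.0 + c.0 + d.(0 + 0) + (d.(0 + 0) + a.b.0) has moves —a→ n1, —c→ n2, —d→ n2, —d→ n3
  n1 = b.0 has moves —b→ n2
  n2 = 0 has moves stopped
  n3 = 0 + 0 has moves stopped
Executing ac from P (initial set {m0}):
  [1] a ⇒ {m1}
  [2] c ⇒ {m2}
  — P admits the full trace.
Executing ac from Q (initial set {n0}):
  [1] a ⇒ {n1}
  [2] c ⇒ no successor for Q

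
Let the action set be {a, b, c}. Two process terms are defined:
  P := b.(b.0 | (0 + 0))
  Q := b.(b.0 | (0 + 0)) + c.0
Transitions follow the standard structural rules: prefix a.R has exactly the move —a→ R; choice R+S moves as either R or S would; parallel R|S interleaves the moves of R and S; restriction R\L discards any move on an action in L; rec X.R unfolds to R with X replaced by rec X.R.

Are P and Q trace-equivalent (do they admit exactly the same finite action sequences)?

traces(P) ≠ traces(Q) — witness ⟨c⟩

LTS(P): 3 reachable states
  p0 = b.(b.0 | (0 + 0)) has moves =b=> p1
  p1 = b.0 | (0 + 0) has moves =b=> p2
  p2 = 0 | (0 + 0) has moves ∅
LTS(Q): 4 reachable states
  q0 = b.(b.0 | (0 + 0)) + c.0 has moves =b=> q1, =c=> q2
  q1 = b.0 | (0 + 0) has moves =b=> q3
  q2 = 0 has moves ∅
  q3 = 0 | (0 + 0) has moves ∅
Run σ = ⟨c⟩ on Q: start {q0}
  step 1 (c): {q2}
  Q completes σ.
Run σ = ⟨c⟩ on P: start {p0}
  step 1 (c): ∅ (P stuck)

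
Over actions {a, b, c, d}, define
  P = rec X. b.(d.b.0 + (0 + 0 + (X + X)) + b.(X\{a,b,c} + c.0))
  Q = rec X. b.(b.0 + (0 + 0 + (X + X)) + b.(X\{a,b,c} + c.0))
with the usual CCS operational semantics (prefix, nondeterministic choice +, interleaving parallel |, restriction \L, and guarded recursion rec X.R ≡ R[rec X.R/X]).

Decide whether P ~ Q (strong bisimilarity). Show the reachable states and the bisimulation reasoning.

P's transition system — 5 states:
  u0 = rec X. b.(d.b.0 + (0 + 0 + (X + X)) + b.(X\{a,b,c} + c.0)) → ··b··> u1
  u1 = d.b.0 + (0 + 0 + ((rec X. b.(d.b.0 + (0 + 0 + (X + X)) + b.(X\{a,b,c} + c.0))) + (rec X. b.(d.b.0 + (0 + 0 + (X + X)) + b.(X\{a,b,c} + c.0))))) + b.((rec X. b.(d.b.0 + (0 + 0 + (X + X)) + b.(X\{a,b,c} + c.0)))\{a,b,c} + c.0) → ··b··> u1, ··b··> u2, ··d··> u3
  u2 = (rec X. b.(d.b.0 + (0 + 0 + (X + X)) + b.(X\{a,b,c} + c.0)))\{a,b,c} + c.0 → ··c··> u4
  u3 = b.0 → ··b··> u4
  u4 = 0 → ·
Q's transition system — 4 states:
  v0 = rec X. b.(b.0 + (0 + 0 + (X + X)) + b.(X\{a,b,c} + c.0)) → ··b··> v1
  v1 = b.0 + (0 + 0 + ((rec X. b.(b.0 + (0 + 0 + (X + X)) + b.(X\{a,b,c} + c.0))) + (rec X. b.(b.0 + (0 + 0 + (X + X)) + b.(X\{a,b,c} + c.0))))) + b.((rec X. b.(b.0 + (0 + 0 + (X + X)) + b.(X\{a,b,c} + c.0)))\{a,b,c} + c.0) → ··b··> v1, ··b··> v2, ··b··> v3
  v2 = (rec X. b.(b.0 + (0 + 0 + (X + X)) + b.(X\{a,b,c} + c.0)))\{a,b,c} + c.0 → ··c··> v3
  v3 = 0 → ·
Coarsest stable partition (strong bisimilarity classes):
  B0 = {u0}
  B1 = {u1}
  B2 = {u2, v2}
  B3 = {u4, v3}
  B4 = {u3}
  B5 = {v0}
  B6 = {v1}
u0 ∈ B0, v0 ∈ B5 → different blocks

not bisimilar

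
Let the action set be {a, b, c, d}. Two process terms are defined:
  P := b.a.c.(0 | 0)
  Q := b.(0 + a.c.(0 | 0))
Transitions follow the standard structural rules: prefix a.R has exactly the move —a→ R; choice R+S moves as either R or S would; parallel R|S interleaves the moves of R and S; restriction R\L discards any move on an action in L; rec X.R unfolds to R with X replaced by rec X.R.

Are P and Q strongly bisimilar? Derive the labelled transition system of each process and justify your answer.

P's transition system — 4 states:
  u0 = b.a.c.(0 | 0) → -b-> u1
  u1 = a.c.(0 | 0) → -a-> u2
  u2 = c.(0 | 0) → -c-> u3
  u3 = 0 | 0 → ∅
Q's transition system — 4 states:
  v0 = b.(0 + a.c.(0 | 0)) → -b-> v1
  v1 = 0 + a.c.(0 | 0) → -a-> v2
  v2 = c.(0 | 0) → -c-> v3
  v3 = 0 | 0 → ∅
Partition-refinement fixed point:
  B0 = {u0, v0}
  B1 = {u1, v1}
  B2 = {u2, v2}
  B3 = {u3, v3}
u0 ∈ B0, v0 ∈ B0 → same block

YES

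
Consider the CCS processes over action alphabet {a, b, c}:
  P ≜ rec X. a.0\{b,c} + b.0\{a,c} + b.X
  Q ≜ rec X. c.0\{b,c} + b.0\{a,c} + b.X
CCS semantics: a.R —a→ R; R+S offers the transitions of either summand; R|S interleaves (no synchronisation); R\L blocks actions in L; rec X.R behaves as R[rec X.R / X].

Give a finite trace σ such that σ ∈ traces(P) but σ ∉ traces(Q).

a

Reachable graph of P (3 states):
  s0 = rec X. a.0\{b,c} + b.0\{a,c} + b.X :: —a→ s1, —b→ s0, —b→ s2
  s1 = 0\{b,c} :: (no moves)
  s2 = 0\{a,c} :: (no moves)
Reachable graph of Q (3 states):
  t0 = rec X. c.0\{b,c} + b.0\{a,c} + b.X :: —b→ t0, —b→ t1, —c→ t2
  t1 = 0\{a,c} :: (no moves)
  t2 = 0\{b,c} :: (no moves)
Trace ⟨a⟩ through P, begin at {s0}:
  after a @ step 1: {s1}
  — P admits the full trace.
Trace ⟨a⟩ through Q, begin at {t0}:
  after a @ step 1: ∅  — Q cannot continue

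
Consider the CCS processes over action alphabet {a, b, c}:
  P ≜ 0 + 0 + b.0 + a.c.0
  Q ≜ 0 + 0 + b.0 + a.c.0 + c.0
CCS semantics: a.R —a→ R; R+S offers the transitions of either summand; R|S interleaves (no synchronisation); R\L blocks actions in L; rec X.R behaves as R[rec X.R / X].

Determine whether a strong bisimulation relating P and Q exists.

P's transition system — 3 states:
  p0 = 0 + 0 + b.0 + a.c.0 ⊢ -a-> p1, -b-> p2
  p1 = c.0 ⊢ -c-> p2
  p2 = 0 ⊢ deadlocked
Q's transition system — 3 states:
  q0 = 0 + 0 + b.0 + a.c.0 + c.0 ⊢ -a-> q1, -b-> q2, -c-> q2
  q1 = c.0 ⊢ -c-> q2
  q2 = 0 ⊢ deadlocked
Bisimilarity quotient blocks:
  B0 = {p0}
  B1 = {p2, q2}
  B2 = {p1, q1}
  B3 = {q0}
p0 ∈ B0, q0 ∈ B3 → different blocks

P ≁ Q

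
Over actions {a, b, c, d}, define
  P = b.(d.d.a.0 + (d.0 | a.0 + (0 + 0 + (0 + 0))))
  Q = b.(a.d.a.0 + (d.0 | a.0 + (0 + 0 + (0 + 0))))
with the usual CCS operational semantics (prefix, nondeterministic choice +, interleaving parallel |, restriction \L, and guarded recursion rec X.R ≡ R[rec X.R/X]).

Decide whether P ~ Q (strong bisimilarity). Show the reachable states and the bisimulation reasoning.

LTS(P): 8 reachable states
  u0 = b.(d.d.a.0 + (d.0 | a.0 + (0 + 0 + (0 + 0)))) | ··b··> u1
  u1 = d.d.a.0 + (d.0 | a.0 + (0 + 0 + (0 + 0))) | ··a··> u2, ··d··> u3, ··d··> u4
  u2 = d.0 | 0 | ··d··> u5
  u3 = 0 | a.0 | ··a··> u5
  u4 = d.a.0 | ··d··> u6
  u5 = 0 | 0 | ∅
  u6 = a.0 | ··a··> u7
  u7 = 0 | ∅
LTS(Q): 8 reachable states
  v0 = b.(a.d.a.0 + (d.0 | a.0 + (0 + 0 + (0 + 0)))) | ··b··> v1
  v1 = a.d.a.0 + (d.0 | a.0 + (0 + 0 + (0 + 0))) | ··a··> v2, ··a··> v3, ··d··> v4
  v2 = d.0 | 0 | ··d··> v5
  v3 = d.a.0 | ··d··> v6
  v4 = 0 | a.0 | ··a··> v5
  v5 = 0 | 0 | ∅
  v6 = a.0 | ··a··> v7
  v7 = 0 | ∅
Coarsest stable partition (strong bisimilarity classes):
  B0 = {u0}
  B1 = {u1}
  B2 = {u4, v3}
  B3 = {u3, u6, v4, v6}
  B4 = {u5, u7, v5, v7}
  B5 = {u2, v2}
  B6 = {v0}
  B7 = {v1}
u0 ∈ B0, v0 ∈ B6 → different blocks

NO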